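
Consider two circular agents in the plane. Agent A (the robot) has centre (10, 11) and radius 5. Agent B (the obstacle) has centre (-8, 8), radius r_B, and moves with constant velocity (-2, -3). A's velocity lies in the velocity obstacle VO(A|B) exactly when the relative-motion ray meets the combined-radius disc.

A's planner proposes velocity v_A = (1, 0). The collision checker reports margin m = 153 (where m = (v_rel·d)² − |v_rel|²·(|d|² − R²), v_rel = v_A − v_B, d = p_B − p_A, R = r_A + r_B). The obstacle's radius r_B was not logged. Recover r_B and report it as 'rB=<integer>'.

m = 153
d = (-18, -3);  v_rel = (3, 3),  |v_rel|² = 18
v_rel×d = (3)·(-3) − (3)·(-18) = 45
since m = R²·18 − 45²:  R² = (2025 + 153) / 18 = 121
R = √121 = 11  ⇒  r_B = 11 − 5 = 6

rB=6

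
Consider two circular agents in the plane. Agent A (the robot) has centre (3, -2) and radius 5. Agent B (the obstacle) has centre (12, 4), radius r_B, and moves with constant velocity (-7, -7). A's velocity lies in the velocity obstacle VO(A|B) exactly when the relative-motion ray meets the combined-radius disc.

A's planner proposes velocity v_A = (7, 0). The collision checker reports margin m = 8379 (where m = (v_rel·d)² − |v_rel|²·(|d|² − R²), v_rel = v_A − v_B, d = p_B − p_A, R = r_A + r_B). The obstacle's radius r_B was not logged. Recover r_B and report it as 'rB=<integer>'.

m = 8379
d = (9, 6);  v_rel = (14, 7),  |v_rel|² = 245
v_rel×d = (14)·(6) − (7)·(9) = 21
since m = R²·245 − 21²:  R² = (441 + 8379) / 245 = 36
R = √36 = 6  ⇒  r_B = 6 − 5 = 1

rB=1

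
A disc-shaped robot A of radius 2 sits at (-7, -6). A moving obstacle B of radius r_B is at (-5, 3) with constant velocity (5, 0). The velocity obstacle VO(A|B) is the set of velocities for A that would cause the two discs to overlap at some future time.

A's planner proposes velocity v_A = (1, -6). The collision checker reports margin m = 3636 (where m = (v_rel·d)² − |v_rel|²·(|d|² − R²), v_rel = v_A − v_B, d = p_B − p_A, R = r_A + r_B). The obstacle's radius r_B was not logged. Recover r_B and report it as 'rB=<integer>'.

m = 3636
d = (2, 9);  v_rel = (-4, -6),  |v_rel|² = 52
v_rel×d = (-4)·(9) − (-6)·(2) = -24
since m = R²·52 − (-24)²:  R² = (576 + 3636) / 52 = 81
R = √81 = 9  ⇒  r_B = 9 − 2 = 7

rB=7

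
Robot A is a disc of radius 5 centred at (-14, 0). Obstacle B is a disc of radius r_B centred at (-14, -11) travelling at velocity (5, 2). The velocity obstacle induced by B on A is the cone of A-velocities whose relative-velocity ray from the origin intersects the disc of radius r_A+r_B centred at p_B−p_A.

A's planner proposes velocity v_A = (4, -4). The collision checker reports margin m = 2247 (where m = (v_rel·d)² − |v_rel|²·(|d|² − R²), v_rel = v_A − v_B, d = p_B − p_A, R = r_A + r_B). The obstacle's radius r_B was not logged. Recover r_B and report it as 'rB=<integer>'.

m = 2247
d = (0, -11);  v_rel = (-1, -6),  |v_rel|² = 37
v_rel×d = (-1)·(-11) − (-6)·(0) = 11
since m = R²·37 − 11²:  R² = (121 + 2247) / 37 = 64
R = √64 = 8  ⇒  r_B = 8 − 5 = 3

rB=3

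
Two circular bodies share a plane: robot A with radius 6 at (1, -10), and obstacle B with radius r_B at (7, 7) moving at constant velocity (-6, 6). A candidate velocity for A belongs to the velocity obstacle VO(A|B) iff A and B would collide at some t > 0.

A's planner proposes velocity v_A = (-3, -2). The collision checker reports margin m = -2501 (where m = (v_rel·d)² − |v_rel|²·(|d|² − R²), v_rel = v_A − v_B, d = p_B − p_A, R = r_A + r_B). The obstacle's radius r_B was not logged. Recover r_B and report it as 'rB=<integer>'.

m = -2501
d = (6, 17);  v_rel = (3, -8),  |v_rel|² = 73
v_rel×d = (3)·(17) − (-8)·(6) = 99
since m = R²·73 − 99²:  R² = (9801 + -2501) / 73 = 100
R = √100 = 10  ⇒  r_B = 10 − 6 = 4

rB=4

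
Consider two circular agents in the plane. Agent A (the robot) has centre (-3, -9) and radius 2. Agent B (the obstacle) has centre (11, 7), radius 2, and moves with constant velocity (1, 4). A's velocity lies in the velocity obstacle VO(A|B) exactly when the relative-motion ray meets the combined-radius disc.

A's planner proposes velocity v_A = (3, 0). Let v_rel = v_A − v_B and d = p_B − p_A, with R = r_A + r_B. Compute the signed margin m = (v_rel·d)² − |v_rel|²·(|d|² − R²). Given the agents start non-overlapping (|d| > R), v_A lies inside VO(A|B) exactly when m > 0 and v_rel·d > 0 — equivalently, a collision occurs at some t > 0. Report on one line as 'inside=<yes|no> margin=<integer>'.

d = (14, 16),  |d|² = 452;  R = 2+2 = 4,  c = 452−4² = 436
v_rel = (2, -4),  |v_rel|² = 20;  v_rel·d = (2)·(14) + (-4)·(16) = -36
20·t² + 72·t + 436 = 0  ⇒  m = (-36)² − 20·436 = -7424
m = -7424 < 0,  v_rel·d = -36 < 0  ⇒  outside

inside=no margin=-7424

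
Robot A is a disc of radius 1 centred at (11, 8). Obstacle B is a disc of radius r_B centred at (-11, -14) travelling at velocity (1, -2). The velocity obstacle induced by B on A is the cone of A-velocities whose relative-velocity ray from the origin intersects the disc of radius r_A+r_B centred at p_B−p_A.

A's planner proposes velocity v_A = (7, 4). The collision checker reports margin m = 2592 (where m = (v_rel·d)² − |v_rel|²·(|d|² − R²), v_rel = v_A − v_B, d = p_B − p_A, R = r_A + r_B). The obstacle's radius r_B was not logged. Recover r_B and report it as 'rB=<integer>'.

m = 2592
d = (-22, -22);  v_rel = (6, 6),  |v_rel|² = 72
v_rel×d = (6)·(-22) − (6)·(-22) = 0
since m = R²·72 − 0²:  R² = (0 + 2592) / 72 = 36
R = √36 = 6  ⇒  r_B = 6 − 1 = 5

rB=5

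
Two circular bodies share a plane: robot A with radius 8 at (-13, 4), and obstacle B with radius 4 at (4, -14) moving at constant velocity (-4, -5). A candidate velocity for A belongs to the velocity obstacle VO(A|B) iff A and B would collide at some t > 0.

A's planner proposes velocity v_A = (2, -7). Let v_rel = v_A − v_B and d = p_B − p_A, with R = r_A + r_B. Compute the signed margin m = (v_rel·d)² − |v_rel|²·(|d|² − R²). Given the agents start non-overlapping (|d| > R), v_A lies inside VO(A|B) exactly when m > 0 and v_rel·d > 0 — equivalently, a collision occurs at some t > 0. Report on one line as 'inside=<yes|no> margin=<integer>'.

d = (17, -18),  |d|² = 613;  R = 8+4 = 12,  c = 613−12² = 469
v_rel = (6, -2),  |v_rel|² = 40;  v_rel·d = (6)·(17) + (-2)·(-18) = 138
40·t² − 276·t + 469 = 0  ⇒  m = 138² − 40·469 = 284
m = 284 > 0,  v_rel·d = 138 > 0  ⇒  inside

inside=yes margin=284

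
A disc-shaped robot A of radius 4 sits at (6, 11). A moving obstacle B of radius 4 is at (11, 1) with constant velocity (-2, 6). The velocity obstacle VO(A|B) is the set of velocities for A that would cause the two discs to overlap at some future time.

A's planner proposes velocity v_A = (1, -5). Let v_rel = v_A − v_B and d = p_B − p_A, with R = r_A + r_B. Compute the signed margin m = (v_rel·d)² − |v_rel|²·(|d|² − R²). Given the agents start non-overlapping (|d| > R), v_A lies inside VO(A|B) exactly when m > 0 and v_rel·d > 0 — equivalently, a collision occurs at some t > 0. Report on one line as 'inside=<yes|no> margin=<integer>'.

d = (5, -10),  |d|² = 125;  R = 4+4 = 8,  c = 125−8² = 61
v_rel = (3, -11),  |v_rel|² = 130;  v_rel·d = (3)·(5) + (-11)·(-10) = 125
130·t² − 250·t + 61 = 0  ⇒  m = 125² − 130·61 = 7695
m = 7695 > 0,  v_rel·d = 125 > 0  ⇒  inside

inside=yes margin=7695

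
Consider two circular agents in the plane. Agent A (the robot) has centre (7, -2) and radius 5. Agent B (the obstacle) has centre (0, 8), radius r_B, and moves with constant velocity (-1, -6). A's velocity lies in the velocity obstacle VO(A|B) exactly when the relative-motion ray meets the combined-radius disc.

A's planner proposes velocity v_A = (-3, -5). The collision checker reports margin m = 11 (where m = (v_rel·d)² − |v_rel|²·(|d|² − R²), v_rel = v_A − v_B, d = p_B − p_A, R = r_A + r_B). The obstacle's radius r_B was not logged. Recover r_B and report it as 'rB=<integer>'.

m = 11
d = (-7, 10);  v_rel = (-2, 1),  |v_rel|² = 5
v_rel×d = (-2)·(10) − (1)·(-7) = -13
since m = R²·5 − (-13)²:  R² = (169 + 11) / 5 = 36
R = √36 = 6  ⇒  r_B = 6 − 5 = 1

rB=1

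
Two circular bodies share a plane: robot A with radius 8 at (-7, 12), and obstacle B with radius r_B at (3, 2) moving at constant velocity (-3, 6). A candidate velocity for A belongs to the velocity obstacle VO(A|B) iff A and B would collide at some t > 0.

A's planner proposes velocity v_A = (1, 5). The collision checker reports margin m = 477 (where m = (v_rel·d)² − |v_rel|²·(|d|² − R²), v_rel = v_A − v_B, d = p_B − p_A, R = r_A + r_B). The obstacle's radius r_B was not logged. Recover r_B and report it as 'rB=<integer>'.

m = 477
d = (10, -10);  v_rel = (4, -1),  |v_rel|² = 17
v_rel×d = (4)·(-10) − (-1)·(10) = -30
since m = R²·17 − (-30)²:  R² = (900 + 477) / 17 = 81
R = √81 = 9  ⇒  r_B = 9 − 8 = 1

rB=1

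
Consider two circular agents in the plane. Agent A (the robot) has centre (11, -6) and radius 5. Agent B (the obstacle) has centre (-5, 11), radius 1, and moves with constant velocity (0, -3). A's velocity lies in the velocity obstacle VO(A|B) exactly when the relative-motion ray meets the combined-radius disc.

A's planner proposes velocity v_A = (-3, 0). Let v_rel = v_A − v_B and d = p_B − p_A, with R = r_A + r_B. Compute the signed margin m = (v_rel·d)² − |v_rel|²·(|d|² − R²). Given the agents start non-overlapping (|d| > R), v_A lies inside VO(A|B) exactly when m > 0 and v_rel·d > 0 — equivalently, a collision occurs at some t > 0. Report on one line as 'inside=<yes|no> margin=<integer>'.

d = (-16, 17),  |d|² = 545;  R = 5+1 = 6,  c = 545−6² = 509
v_rel = (-3, 3),  |v_rel|² = 18;  v_rel·d = (-3)·(-16) + (3)·(17) = 99
18·t² − 198·t + 509 = 0  ⇒  m = 99² − 18·509 = 639
m = 639 > 0,  v_rel·d = 99 > 0  ⇒  inside

inside=yes margin=639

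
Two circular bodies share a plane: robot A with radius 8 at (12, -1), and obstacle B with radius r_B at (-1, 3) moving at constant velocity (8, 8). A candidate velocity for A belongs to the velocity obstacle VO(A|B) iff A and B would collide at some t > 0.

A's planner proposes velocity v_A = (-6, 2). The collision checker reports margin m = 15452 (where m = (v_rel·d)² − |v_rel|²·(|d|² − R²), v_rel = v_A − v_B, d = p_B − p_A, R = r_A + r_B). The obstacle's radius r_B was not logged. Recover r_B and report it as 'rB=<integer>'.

m = 15452
d = (-13, 4);  v_rel = (-14, -6),  |v_rel|² = 232
v_rel×d = (-14)·(4) − (-6)·(-13) = -134
since m = R²·232 − (-134)²:  R² = (17956 + 15452) / 232 = 144
R = √144 = 12  ⇒  r_B = 12 − 8 = 4

rB=4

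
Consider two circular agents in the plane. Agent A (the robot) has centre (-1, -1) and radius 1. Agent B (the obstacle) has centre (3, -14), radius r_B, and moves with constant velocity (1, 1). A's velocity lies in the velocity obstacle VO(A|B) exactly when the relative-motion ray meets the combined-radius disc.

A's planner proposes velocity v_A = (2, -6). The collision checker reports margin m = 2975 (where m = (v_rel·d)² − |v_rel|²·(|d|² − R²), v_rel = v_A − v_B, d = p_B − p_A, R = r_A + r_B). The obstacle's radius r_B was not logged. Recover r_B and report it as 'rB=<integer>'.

m = 2975
d = (4, -13);  v_rel = (1, -7),  |v_rel|² = 50
v_rel×d = (1)·(-13) − (-7)·(4) = 15
since m = R²·50 − 15²:  R² = (225 + 2975) / 50 = 64
R = √64 = 8  ⇒  r_B = 8 − 1 = 7

rB=7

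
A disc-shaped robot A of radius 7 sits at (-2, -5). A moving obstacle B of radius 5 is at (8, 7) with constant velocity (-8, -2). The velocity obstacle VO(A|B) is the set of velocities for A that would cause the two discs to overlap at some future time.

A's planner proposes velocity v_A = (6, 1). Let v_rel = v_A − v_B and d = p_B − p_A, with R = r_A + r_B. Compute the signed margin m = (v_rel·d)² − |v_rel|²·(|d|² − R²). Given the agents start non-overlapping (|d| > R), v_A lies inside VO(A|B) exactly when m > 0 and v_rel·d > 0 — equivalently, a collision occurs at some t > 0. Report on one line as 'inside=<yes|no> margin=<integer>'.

d = (10, 12),  |d|² = 244;  R = 7+5 = 12,  c = 244−12² = 100
v_rel = (14, 3),  |v_rel|² = 205;  v_rel·d = (14)·(10) + (3)·(12) = 176
205·t² − 352·t + 100 = 0  ⇒  m = 176² − 205·100 = 10476
m = 10476 > 0,  v_rel·d = 176 > 0  ⇒  inside

inside=yes margin=10476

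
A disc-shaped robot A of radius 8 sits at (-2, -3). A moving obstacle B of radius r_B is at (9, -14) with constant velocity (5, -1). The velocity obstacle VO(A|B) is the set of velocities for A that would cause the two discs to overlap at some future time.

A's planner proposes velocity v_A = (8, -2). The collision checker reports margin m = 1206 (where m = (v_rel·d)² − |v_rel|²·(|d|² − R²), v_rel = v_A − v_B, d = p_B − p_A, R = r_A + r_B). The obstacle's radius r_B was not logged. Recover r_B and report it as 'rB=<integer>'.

m = 1206
d = (11, -11);  v_rel = (3, -1),  |v_rel|² = 10
v_rel×d = (3)·(-11) − (-1)·(11) = -22
since m = R²·10 − (-22)²:  R² = (484 + 1206) / 10 = 169
R = √169 = 13  ⇒  r_B = 13 − 8 = 5

rB=5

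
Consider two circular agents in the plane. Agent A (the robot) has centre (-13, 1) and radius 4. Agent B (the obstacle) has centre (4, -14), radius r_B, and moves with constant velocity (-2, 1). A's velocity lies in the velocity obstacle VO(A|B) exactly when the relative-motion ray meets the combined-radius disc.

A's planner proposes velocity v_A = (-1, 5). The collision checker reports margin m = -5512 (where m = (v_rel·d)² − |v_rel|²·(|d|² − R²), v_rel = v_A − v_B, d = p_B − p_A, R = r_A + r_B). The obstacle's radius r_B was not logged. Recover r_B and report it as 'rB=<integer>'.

m = -5512
d = (17, -15);  v_rel = (1, 4),  |v_rel|² = 17
v_rel×d = (1)·(-15) − (4)·(17) = -83
since m = R²·17 − (-83)²:  R² = (6889 + -5512) / 17 = 81
R = √81 = 9  ⇒  r_B = 9 − 4 = 5

rB=5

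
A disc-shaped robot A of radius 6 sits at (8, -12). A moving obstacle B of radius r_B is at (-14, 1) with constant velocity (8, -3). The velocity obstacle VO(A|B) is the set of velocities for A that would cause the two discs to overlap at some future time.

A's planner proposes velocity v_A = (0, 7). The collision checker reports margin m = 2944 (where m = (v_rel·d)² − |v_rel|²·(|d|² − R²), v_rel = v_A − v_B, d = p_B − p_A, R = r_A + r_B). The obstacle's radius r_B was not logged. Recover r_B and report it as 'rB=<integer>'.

m = 2944
d = (-22, 13);  v_rel = (-8, 10),  |v_rel|² = 164
v_rel×d = (-8)·(13) − (10)·(-22) = 116
since m = R²·164 − 116²:  R² = (13456 + 2944) / 164 = 100
R = √100 = 10  ⇒  r_B = 10 − 6 = 4

rB=4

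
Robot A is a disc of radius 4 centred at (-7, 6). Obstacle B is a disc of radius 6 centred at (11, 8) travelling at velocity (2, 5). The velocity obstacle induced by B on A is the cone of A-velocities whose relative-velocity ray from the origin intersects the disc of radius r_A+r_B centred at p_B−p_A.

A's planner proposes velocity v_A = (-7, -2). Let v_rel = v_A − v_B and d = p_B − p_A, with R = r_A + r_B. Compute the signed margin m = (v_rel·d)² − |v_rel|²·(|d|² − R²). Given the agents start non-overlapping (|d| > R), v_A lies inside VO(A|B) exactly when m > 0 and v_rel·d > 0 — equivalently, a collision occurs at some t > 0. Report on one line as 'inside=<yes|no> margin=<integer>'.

d = (18, 2),  |d|² = 328;  R = 4+6 = 10,  c = 328−10² = 228
v_rel = (-9, -7),  |v_rel|² = 130;  v_rel·d = (-9)·(18) + (-7)·(2) = -176
130·t² + 352·t + 228 = 0  ⇒  m = (-176)² − 130·228 = 1336
m = 1336 > 0,  v_rel·d = -176 < 0  ⇒  outside

inside=no margin=1336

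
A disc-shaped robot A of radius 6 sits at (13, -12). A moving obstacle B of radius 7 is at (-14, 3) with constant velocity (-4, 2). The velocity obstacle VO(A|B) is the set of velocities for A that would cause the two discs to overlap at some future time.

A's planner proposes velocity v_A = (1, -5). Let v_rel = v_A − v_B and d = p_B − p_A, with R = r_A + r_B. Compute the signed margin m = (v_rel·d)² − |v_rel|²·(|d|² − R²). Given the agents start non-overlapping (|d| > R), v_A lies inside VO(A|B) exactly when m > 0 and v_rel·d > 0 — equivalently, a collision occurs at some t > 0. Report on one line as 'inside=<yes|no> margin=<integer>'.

d = (-27, 15),  |d|² = 954;  R = 6+7 = 13,  c = 954−13² = 785
v_rel = (5, -7),  |v_rel|² = 74;  v_rel·d = (5)·(-27) + (-7)·(15) = -240
74·t² + 480·t + 785 = 0  ⇒  m = (-240)² − 74·785 = -490
m = -490 < 0,  v_rel·d = -240 < 0  ⇒  outside

inside=no margin=-490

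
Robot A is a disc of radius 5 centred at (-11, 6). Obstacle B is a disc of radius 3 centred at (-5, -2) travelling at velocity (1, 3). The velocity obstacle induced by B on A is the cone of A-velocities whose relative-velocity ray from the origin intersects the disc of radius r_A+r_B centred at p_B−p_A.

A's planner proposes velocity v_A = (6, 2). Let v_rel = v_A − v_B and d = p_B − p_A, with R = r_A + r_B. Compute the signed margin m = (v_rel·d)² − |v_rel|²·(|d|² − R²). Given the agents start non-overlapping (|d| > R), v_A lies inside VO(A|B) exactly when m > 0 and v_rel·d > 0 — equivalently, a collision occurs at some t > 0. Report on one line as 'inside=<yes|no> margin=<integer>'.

d = (6, -8),  |d|² = 100;  R = 5+3 = 8,  c = 100−8² = 36
v_rel = (5, -1),  |v_rel|² = 26;  v_rel·d = (5)·(6) + (-1)·(-8) = 38
26·t² − 76·t + 36 = 0  ⇒  m = 38² − 26·36 = 508
m = 508 > 0,  v_rel·d = 38 > 0  ⇒  inside

inside=yes margin=508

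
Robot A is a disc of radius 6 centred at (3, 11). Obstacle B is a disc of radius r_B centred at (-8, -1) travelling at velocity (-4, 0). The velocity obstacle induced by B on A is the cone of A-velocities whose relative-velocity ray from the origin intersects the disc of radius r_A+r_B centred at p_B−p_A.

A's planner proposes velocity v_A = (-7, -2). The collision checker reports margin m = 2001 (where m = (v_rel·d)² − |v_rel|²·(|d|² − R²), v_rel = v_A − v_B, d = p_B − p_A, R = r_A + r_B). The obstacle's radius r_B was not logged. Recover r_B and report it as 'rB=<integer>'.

m = 2001
d = (-11, -12);  v_rel = (-3, -2),  |v_rel|² = 13
v_rel×d = (-3)·(-12) − (-2)·(-11) = 14
since m = R²·13 − 14²:  R² = (196 + 2001) / 13 = 169
R = √169 = 13  ⇒  r_B = 13 − 6 = 7

rB=7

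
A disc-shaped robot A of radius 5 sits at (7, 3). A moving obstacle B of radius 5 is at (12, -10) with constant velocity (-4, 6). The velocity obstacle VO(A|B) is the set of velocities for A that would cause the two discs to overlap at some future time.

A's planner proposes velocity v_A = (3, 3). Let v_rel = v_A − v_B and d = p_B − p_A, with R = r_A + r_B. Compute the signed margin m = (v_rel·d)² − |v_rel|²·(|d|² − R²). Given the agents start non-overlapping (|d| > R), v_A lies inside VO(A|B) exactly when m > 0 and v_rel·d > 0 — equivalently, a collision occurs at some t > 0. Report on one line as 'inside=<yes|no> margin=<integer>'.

d = (5, -13),  |d|² = 194;  R = 5+5 = 10,  c = 194−10² = 94
v_rel = (7, -3),  |v_rel|² = 58;  v_rel·d = (7)·(5) + (-3)·(-13) = 74
58·t² − 148·t + 94 = 0  ⇒  m = 74² − 58·94 = 24
m = 24 > 0,  v_rel·d = 74 > 0  ⇒  inside

inside=yes margin=24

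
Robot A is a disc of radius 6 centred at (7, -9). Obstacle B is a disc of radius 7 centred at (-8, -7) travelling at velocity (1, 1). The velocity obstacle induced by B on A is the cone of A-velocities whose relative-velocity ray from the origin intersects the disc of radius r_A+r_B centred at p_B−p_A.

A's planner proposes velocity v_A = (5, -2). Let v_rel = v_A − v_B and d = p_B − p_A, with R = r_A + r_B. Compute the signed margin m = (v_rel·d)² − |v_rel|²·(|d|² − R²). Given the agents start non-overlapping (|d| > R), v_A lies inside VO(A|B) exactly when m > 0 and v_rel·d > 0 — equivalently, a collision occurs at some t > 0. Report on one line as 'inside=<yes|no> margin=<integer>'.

d = (-15, 2),  |d|² = 229;  R = 6+7 = 13,  c = 229−13² = 60
v_rel = (4, -3),  |v_rel|² = 25;  v_rel·d = (4)·(-15) + (-3)·(2) = -66
25·t² + 132·t + 60 = 0  ⇒  m = (-66)² − 25·60 = 2856
m = 2856 > 0,  v_rel·d = -66 < 0  ⇒  outside

inside=no margin=2856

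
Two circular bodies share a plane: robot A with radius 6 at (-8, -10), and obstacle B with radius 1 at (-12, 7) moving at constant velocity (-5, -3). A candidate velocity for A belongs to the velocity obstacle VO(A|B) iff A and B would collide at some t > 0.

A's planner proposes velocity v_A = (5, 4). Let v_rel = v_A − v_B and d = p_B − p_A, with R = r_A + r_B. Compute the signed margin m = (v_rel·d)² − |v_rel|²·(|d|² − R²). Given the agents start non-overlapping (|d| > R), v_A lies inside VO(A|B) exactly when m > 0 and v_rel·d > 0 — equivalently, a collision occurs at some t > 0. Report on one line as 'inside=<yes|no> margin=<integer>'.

d = (-4, 17),  |d|² = 305;  R = 6+1 = 7,  c = 305−7² = 256
v_rel = (10, 7),  |v_rel|² = 149;  v_rel·d = (10)·(-4) + (7)·(17) = 79
149·t² − 158·t + 256 = 0  ⇒  m = 79² − 149·256 = -31903
m = -31903 < 0,  v_rel·d = 79 > 0  ⇒  outside

inside=no margin=-31903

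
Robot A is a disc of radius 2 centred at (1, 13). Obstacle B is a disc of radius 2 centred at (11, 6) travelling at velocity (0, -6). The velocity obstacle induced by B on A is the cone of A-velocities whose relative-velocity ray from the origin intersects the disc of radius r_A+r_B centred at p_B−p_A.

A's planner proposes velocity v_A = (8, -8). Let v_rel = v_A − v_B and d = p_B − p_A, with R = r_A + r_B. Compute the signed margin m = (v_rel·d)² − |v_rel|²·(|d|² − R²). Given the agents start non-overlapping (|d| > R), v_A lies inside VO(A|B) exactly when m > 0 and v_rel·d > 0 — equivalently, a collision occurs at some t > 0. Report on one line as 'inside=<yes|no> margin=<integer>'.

d = (10, -7),  |d|² = 149;  R = 2+2 = 4,  c = 149−4² = 133
v_rel = (8, -2),  |v_rel|² = 68;  v_rel·d = (8)·(10) + (-2)·(-7) = 94
68·t² − 188·t + 133 = 0  ⇒  m = 94² − 68·133 = -208
m = -208 < 0,  v_rel·d = 94 > 0  ⇒  outside

inside=no margin=-208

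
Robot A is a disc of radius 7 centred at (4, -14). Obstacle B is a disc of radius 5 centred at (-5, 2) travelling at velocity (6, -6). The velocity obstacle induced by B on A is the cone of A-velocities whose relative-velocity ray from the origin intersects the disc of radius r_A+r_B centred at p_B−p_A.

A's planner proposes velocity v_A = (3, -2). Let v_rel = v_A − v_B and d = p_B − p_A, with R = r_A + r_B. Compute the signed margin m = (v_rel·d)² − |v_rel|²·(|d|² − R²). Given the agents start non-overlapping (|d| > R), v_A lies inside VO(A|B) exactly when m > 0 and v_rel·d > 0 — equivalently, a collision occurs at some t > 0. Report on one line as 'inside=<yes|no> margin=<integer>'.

d = (-9, 16),  |d|² = 337;  R = 7+5 = 12,  c = 337−12² = 193
v_rel = (-3, 4),  |v_rel|² = 25;  v_rel·d = (-3)·(-9) + (4)·(16) = 91
25·t² − 182·t + 193 = 0  ⇒  m = 91² − 25·193 = 3456
m = 3456 > 0,  v_rel·d = 91 > 0  ⇒  inside

inside=yes margin=3456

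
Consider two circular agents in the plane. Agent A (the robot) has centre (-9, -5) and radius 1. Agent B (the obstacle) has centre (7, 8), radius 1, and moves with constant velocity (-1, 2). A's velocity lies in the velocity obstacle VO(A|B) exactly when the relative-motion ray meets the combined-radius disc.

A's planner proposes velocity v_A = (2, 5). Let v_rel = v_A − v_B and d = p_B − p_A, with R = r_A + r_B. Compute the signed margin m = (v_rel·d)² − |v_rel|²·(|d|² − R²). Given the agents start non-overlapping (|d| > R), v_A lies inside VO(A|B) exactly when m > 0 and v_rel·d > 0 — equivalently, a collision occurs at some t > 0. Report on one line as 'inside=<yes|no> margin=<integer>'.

d = (16, 13),  |d|² = 425;  R = 1+1 = 2,  c = 425−2² = 421
v_rel = (3, 3),  |v_rel|² = 18;  v_rel·d = (3)·(16) + (3)·(13) = 87
18·t² − 174·t + 421 = 0  ⇒  m = 87² − 18·421 = -9
m = -9 < 0,  v_rel·d = 87 > 0  ⇒  outside

inside=no margin=-9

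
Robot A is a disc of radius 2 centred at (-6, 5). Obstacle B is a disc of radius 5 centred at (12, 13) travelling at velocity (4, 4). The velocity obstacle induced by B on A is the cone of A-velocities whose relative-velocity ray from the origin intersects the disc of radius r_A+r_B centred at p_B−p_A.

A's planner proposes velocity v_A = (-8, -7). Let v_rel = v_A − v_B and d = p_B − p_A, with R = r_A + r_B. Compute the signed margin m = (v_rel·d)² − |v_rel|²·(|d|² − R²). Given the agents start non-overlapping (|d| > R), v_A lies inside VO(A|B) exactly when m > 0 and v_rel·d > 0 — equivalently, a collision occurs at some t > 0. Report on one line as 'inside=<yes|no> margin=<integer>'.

d = (18, 8),  |d|² = 388;  R = 2+5 = 7,  c = 388−7² = 339
v_rel = (-12, -11),  |v_rel|² = 265;  v_rel·d = (-12)·(18) + (-11)·(8) = -304
265·t² + 608·t + 339 = 0  ⇒  m = (-304)² − 265·339 = 2581
m = 2581 > 0,  v_rel·d = -304 < 0  ⇒  outside

inside=no margin=2581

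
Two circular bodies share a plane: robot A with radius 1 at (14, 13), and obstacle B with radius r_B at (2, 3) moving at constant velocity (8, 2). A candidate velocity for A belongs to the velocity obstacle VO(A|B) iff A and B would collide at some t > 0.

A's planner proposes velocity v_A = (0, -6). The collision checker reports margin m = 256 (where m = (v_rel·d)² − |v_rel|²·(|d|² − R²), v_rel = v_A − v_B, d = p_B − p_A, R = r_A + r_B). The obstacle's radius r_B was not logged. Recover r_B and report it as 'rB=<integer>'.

m = 256
d = (-12, -10);  v_rel = (-8, -8),  |v_rel|² = 128
v_rel×d = (-8)·(-10) − (-8)·(-12) = -16
since m = R²·128 − (-16)²:  R² = (256 + 256) / 128 = 4
R = √4 = 2  ⇒  r_B = 2 − 1 = 1

rB=1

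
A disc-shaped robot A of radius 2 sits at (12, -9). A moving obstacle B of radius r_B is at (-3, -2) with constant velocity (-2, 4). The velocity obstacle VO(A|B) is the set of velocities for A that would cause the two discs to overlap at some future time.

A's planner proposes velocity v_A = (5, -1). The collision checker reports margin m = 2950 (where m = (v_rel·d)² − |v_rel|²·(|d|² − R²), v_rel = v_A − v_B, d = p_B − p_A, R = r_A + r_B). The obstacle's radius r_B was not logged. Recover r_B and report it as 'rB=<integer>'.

m = 2950
d = (-15, 7);  v_rel = (7, -5),  |v_rel|² = 74
v_rel×d = (7)·(7) − (-5)·(-15) = -26
since m = R²·74 − (-26)²:  R² = (676 + 2950) / 74 = 49
R = √49 = 7  ⇒  r_B = 7 − 2 = 5

rB=5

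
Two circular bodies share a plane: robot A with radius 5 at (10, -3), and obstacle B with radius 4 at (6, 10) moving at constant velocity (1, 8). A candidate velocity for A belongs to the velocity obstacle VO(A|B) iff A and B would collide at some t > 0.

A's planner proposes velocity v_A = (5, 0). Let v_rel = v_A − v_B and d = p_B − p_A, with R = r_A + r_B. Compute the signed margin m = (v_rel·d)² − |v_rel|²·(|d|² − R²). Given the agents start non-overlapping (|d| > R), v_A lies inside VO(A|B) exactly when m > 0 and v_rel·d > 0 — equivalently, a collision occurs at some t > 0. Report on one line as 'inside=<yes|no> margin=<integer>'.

d = (-4, 13),  |d|² = 185;  R = 5+4 = 9,  c = 185−9² = 104
v_rel = (4, -8),  |v_rel|² = 80;  v_rel·d = (4)·(-4) + (-8)·(13) = -120
80·t² + 240·t + 104 = 0  ⇒  m = (-120)² − 80·104 = 6080
m = 6080 > 0,  v_rel·d = -120 < 0  ⇒  outside

inside=no margin=6080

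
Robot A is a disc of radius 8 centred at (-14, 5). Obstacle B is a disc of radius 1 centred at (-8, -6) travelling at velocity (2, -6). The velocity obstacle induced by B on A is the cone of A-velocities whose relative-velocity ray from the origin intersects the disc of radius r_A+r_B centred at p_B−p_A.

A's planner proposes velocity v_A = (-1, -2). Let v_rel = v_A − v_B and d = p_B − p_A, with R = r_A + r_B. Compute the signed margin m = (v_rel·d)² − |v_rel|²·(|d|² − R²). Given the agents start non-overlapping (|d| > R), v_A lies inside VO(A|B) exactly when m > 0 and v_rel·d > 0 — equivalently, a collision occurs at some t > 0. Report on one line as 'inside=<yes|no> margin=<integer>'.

d = (6, -11),  |d|² = 157;  R = 8+1 = 9,  c = 157−9² = 76
v_rel = (-3, 4),  |v_rel|² = 25;  v_rel·d = (-3)·(6) + (4)·(-11) = -62
25·t² + 124·t + 76 = 0  ⇒  m = (-62)² − 25·76 = 1944
m = 1944 > 0,  v_rel·d = -62 < 0  ⇒  outside

inside=no margin=1944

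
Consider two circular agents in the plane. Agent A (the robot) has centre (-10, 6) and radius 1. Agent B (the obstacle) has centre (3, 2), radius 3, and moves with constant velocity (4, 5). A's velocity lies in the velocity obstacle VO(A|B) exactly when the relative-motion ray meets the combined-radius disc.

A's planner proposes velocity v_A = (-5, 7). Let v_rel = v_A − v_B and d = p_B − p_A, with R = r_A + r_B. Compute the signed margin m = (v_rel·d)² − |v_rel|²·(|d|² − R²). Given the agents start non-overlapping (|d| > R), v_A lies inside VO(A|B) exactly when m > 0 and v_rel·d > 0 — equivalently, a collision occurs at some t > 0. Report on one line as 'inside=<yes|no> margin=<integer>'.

d = (13, -4),  |d|² = 185;  R = 1+3 = 4,  c = 185−4² = 169
v_rel = (-9, 2),  |v_rel|² = 85;  v_rel·d = (-9)·(13) + (2)·(-4) = -125
85·t² + 250·t + 169 = 0  ⇒  m = (-125)² − 85·169 = 1260
m = 1260 > 0,  v_rel·d = -125 < 0  ⇒  outside

inside=no margin=1260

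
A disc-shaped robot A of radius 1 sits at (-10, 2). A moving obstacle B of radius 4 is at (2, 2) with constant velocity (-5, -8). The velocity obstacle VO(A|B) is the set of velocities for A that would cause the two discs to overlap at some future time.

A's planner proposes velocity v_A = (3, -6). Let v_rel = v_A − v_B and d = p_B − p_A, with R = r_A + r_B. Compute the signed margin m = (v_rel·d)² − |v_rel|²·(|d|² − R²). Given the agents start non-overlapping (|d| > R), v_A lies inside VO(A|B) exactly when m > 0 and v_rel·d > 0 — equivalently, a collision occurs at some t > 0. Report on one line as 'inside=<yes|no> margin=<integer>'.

d = (12, 0),  |d|² = 144;  R = 1+4 = 5,  c = 144−5² = 119
v_rel = (8, 2),  |v_rel|² = 68;  v_rel·d = (8)·(12) + (2)·(0) = 96
68·t² − 192·t + 119 = 0  ⇒  m = 96² − 68·119 = 1124
m = 1124 > 0,  v_rel·d = 96 > 0  ⇒  inside

inside=yes margin=1124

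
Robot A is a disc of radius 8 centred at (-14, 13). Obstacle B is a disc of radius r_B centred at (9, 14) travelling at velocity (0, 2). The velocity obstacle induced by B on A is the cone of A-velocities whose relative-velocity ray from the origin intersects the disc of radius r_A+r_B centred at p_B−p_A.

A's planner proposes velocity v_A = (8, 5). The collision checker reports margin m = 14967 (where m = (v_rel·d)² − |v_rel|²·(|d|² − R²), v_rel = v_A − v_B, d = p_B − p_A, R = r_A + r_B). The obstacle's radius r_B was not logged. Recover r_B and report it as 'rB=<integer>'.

m = 14967
d = (23, 1);  v_rel = (8, 3),  |v_rel|² = 73
v_rel×d = (8)·(1) − (3)·(23) = -61
since m = R²·73 − (-61)²:  R² = (3721 + 14967) / 73 = 256
R = √256 = 16  ⇒  r_B = 16 − 8 = 8

rB=8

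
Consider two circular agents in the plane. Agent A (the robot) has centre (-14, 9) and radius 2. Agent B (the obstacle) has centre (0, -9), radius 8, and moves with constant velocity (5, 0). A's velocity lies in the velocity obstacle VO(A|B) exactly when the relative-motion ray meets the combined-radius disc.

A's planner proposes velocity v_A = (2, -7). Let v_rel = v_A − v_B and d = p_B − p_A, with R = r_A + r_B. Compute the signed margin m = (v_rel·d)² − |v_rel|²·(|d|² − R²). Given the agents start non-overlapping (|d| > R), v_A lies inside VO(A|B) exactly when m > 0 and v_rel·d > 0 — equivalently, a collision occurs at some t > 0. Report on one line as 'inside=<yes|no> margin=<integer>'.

d = (14, -18),  |d|² = 520;  R = 2+8 = 10,  c = 520−10² = 420
v_rel = (-3, -7),  |v_rel|² = 58;  v_rel·d = (-3)·(14) + (-7)·(-18) = 84
58·t² − 168·t + 420 = 0  ⇒  m = 84² − 58·420 = -17304
m = -17304 < 0,  v_rel·d = 84 > 0  ⇒  outside

inside=no margin=-17304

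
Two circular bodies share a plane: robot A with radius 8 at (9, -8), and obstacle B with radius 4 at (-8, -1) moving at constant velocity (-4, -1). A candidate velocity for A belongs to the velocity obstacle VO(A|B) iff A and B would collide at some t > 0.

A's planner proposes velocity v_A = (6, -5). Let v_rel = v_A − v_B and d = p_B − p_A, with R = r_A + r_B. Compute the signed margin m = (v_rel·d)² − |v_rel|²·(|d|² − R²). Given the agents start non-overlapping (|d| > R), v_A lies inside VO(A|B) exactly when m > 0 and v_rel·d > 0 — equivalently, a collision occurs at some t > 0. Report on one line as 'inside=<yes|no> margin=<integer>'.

d = (-17, 7),  |d|² = 338;  R = 8+4 = 12,  c = 338−12² = 194
v_rel = (10, -4),  |v_rel|² = 116;  v_rel·d = (10)·(-17) + (-4)·(7) = -198
116·t² + 396·t + 194 = 0  ⇒  m = (-198)² − 116·194 = 16700
m = 16700 > 0,  v_rel·d = -198 < 0  ⇒  outside

inside=no margin=16700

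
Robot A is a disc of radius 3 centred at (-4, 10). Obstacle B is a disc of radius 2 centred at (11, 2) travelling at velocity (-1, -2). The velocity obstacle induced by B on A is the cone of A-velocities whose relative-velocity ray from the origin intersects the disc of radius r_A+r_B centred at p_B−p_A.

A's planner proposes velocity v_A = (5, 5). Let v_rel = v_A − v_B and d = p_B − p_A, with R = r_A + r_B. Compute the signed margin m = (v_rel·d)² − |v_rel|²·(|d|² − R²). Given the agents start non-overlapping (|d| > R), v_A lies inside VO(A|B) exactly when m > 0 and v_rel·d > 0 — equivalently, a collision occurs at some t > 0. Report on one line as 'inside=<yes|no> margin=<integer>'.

d = (15, -8),  |d|² = 289;  R = 3+2 = 5,  c = 289−5² = 264
v_rel = (6, 7),  |v_rel|² = 85;  v_rel·d = (6)·(15) + (7)·(-8) = 34
85·t² − 68·t + 264 = 0  ⇒  m = 34² − 85·264 = -21284
m = -21284 < 0,  v_rel·d = 34 > 0  ⇒  outside

inside=no margin=-21284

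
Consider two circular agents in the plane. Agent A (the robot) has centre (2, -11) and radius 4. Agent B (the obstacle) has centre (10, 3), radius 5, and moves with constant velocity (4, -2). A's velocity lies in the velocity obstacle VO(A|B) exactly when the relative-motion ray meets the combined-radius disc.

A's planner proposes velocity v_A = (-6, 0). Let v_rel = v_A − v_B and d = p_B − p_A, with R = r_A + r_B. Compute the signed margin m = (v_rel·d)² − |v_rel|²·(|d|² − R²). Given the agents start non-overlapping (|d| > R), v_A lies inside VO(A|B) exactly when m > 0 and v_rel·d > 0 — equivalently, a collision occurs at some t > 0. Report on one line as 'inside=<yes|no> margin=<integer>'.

d = (8, 14),  |d|² = 260;  R = 4+5 = 9,  c = 260−9² = 179
v_rel = (-10, 2),  |v_rel|² = 104;  v_rel·d = (-10)·(8) + (2)·(14) = -52
104·t² + 104·t + 179 = 0  ⇒  m = (-52)² − 104·179 = -15912
m = -15912 < 0,  v_rel·d = -52 < 0  ⇒  outside

inside=no margin=-15912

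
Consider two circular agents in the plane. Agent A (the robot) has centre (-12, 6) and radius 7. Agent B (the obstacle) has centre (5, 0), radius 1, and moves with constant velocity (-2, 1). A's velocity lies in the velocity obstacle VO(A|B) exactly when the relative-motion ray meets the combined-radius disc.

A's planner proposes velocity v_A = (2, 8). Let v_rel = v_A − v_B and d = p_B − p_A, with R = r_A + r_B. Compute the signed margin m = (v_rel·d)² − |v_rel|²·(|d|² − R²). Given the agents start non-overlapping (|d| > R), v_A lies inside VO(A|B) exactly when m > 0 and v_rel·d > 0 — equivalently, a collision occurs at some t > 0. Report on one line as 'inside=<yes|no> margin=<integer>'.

d = (17, -6),  |d|² = 325;  R = 7+1 = 8,  c = 325−8² = 261
v_rel = (4, 7),  |v_rel|² = 65;  v_rel·d = (4)·(17) + (7)·(-6) = 26
65·t² − 52·t + 261 = 0  ⇒  m = 26² − 65·261 = -16289
m = -16289 < 0,  v_rel·d = 26 > 0  ⇒  outside

inside=no margin=-16289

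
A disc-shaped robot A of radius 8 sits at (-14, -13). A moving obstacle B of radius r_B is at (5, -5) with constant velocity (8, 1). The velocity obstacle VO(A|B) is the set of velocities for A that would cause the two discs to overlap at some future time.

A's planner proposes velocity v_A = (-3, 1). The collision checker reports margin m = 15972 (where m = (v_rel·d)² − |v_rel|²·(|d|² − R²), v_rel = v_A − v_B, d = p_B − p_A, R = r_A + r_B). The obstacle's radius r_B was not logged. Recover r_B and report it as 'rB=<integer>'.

m = 15972
d = (19, 8);  v_rel = (-11, 0),  |v_rel|² = 121
v_rel×d = (-11)·(8) − (0)·(19) = -88
since m = R²·121 − (-88)²:  R² = (7744 + 15972) / 121 = 196
R = √196 = 14  ⇒  r_B = 14 − 8 = 6

rB=6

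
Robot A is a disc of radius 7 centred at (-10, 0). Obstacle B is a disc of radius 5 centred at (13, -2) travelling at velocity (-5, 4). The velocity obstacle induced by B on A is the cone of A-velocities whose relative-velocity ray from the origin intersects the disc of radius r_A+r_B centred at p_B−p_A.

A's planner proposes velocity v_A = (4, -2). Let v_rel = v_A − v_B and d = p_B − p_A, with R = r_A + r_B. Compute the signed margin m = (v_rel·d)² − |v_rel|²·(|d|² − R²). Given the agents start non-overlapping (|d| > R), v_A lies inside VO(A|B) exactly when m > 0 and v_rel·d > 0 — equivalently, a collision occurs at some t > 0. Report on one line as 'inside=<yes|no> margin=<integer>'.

d = (23, -2),  |d|² = 533;  R = 7+5 = 12,  c = 533−12² = 389
v_rel = (9, -6),  |v_rel|² = 117;  v_rel·d = (9)·(23) + (-6)·(-2) = 219
117·t² − 438·t + 389 = 0  ⇒  m = 219² − 117·389 = 2448
m = 2448 > 0,  v_rel·d = 219 > 0  ⇒  inside

inside=yes margin=2448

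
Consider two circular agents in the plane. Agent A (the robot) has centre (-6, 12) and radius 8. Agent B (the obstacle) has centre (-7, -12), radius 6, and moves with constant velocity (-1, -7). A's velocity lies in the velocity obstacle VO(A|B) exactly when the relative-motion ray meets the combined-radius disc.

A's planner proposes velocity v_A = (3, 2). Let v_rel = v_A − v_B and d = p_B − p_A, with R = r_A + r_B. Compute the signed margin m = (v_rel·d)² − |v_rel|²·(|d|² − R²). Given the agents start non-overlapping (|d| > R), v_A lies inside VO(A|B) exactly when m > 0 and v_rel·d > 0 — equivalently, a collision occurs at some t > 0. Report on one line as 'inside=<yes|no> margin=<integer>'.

d = (-1, -24),  |d|² = 577;  R = 8+6 = 14,  c = 577−14² = 381
v_rel = (4, 9),  |v_rel|² = 97;  v_rel·d = (4)·(-1) + (9)·(-24) = -220
97·t² + 440·t + 381 = 0  ⇒  m = (-220)² − 97·381 = 11443
m = 11443 > 0,  v_rel·d = -220 < 0  ⇒  outside

inside=no margin=11443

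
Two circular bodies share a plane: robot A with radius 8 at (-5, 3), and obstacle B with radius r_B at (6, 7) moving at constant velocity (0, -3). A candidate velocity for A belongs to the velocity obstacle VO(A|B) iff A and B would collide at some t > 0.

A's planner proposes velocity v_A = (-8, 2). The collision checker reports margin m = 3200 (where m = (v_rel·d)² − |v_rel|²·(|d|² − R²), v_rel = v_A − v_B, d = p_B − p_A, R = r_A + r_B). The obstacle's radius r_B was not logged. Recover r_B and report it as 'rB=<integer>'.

m = 3200
d = (11, 4);  v_rel = (-8, 5),  |v_rel|² = 89
v_rel×d = (-8)·(4) − (5)·(11) = -87
since m = R²·89 − (-87)²:  R² = (7569 + 3200) / 89 = 121
R = √121 = 11  ⇒  r_B = 11 − 8 = 3

rB=3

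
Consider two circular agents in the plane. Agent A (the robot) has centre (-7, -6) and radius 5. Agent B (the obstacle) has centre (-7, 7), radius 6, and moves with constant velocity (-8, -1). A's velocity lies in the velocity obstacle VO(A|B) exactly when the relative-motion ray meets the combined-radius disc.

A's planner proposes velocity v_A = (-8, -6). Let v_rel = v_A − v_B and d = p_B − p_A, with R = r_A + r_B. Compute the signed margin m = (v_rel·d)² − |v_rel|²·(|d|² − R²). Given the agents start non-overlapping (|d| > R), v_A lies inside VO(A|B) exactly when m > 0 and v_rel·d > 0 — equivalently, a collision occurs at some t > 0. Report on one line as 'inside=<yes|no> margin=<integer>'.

d = (0, 13),  |d|² = 169;  R = 5+6 = 11,  c = 169−11² = 48
v_rel = (0, -5),  |v_rel|² = 25;  v_rel·d = (0)·(0) + (-5)·(13) = -65
25·t² + 130·t + 48 = 0  ⇒  m = (-65)² − 25·48 = 3025
m = 3025 > 0,  v_rel·d = -65 < 0  ⇒  outside

inside=no margin=3025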